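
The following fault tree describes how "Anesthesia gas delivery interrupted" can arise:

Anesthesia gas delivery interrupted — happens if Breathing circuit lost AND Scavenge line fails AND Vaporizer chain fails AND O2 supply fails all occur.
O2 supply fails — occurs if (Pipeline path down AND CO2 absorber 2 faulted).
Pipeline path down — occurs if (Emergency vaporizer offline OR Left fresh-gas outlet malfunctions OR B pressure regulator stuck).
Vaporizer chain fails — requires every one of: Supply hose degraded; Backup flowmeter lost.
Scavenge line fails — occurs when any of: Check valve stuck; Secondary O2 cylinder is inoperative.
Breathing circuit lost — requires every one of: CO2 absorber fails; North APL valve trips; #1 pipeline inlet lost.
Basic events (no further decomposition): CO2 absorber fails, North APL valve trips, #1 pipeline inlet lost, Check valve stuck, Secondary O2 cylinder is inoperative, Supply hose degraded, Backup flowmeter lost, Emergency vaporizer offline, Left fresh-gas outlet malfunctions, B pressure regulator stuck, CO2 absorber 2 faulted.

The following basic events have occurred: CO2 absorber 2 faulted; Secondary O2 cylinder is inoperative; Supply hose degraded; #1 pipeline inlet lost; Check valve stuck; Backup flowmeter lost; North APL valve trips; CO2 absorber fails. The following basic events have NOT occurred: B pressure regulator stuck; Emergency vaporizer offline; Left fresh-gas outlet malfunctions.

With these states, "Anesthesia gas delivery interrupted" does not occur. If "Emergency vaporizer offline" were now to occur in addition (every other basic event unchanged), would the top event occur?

Counterfactual: set "Emergency vaporizer offline" to occurred.
Breathing circuit lost [AND]: CO2 absorber fails=occurs, North APL valve trips=occurs, #1 pipeline inlet lost=occurs → all inputs occur → occurs.
Scavenge line fails [OR]: Check valve stuck=occurs, Secondary O2 cylinder is inoperative=occurs → at least one input occurs → occurs.
Vaporizer chain fails [AND]: Supply hose degraded=occurs, Backup flowmeter lost=occurs → all inputs occur → occurs.
Pipeline path down [OR]: Emergency vaporizer offline=occurs, Left fresh-gas outlet malfunctions=not, B pressure regulator stuck=not → at least one input occurs → occurs.
O2 supply fails [AND]: Pipeline path down=occurs, CO2 absorber 2 faulted=occurs → all inputs occur → occurs.
Anesthesia gas delivery interrupted [AND]: Breathing circuit lost=occurs, Scavenge line fails=occurs, Vaporizer chain fails=occurs, O2 supply fails=occurs → all inputs occur → occurs.

Yes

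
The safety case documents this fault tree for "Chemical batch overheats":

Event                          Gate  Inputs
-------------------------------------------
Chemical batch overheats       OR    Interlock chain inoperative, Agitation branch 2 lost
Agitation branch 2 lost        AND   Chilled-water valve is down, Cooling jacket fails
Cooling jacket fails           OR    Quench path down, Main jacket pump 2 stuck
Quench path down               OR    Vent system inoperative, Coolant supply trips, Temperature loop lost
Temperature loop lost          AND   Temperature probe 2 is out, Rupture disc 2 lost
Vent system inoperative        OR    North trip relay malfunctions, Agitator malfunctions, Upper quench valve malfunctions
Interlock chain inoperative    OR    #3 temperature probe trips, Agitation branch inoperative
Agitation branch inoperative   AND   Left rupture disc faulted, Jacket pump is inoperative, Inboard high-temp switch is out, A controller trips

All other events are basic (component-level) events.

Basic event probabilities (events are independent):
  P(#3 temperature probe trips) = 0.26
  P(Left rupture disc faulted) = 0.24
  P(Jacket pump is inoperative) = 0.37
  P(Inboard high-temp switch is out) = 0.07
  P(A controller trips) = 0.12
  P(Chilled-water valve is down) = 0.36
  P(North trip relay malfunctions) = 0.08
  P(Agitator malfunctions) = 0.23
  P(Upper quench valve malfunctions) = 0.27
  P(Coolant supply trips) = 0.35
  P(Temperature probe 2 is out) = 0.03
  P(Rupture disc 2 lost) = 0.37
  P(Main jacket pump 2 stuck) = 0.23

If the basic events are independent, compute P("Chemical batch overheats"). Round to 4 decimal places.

P(Agitation branch inoperative) [AND] = 0.24 × 0.37 × 0.07 × 0.12 = 0.000746
P(Interlock chain inoperative) [OR] = 1 − (1−0.26) × (1−0.000746) = 0.260552
P(Vent system inoperative) [OR] = 1 − (1−0.08) × (1−0.23) × (1−0.27) = 0.482868
P(Temperature loop lost) [AND] = 0.03 × 0.37 = 0.011100
P(Quench path down) [OR] = 1 − (1−0.482868) × (1−0.35) × (1−0.011100) = 0.667595
P(Cooling jacket fails) [OR] = 1 − (1−0.667595) × (1−0.23) = 0.744048
P(Agitation branch 2 lost) [AND] = 0.36 × 0.744048 = 0.267857
P(Chemical batch overheats) [OR] = 1 − (1−0.260552) × (1−0.267857) = 0.458618
Rounded to 4 decimal places: P(Chemical batch overheats) ≈ 0.4586.

0.4586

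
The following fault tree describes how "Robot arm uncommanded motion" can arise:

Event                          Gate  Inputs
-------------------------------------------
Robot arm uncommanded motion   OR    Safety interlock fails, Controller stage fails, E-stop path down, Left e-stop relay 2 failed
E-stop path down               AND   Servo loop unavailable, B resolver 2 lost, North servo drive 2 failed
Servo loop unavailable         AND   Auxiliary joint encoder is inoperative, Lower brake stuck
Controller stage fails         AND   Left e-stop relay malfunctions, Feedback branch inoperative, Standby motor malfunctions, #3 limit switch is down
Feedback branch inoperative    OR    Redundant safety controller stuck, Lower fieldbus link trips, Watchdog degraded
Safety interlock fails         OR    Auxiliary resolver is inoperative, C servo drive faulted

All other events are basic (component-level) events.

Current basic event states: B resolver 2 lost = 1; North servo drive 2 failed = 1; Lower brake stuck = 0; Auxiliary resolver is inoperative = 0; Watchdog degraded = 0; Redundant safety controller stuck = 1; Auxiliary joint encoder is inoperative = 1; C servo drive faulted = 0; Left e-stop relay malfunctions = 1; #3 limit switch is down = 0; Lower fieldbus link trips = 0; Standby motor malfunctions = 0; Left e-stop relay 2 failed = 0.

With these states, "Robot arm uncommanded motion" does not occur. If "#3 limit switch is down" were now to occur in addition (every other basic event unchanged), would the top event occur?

Counterfactual: set "#3 limit switch is down" to occurred.
Safety interlock fails [OR]: Auxiliary resolver is inoperative=not, C servo drive faulted=not → no input occurs → does not occur.
Feedback branch inoperative [OR]: Redundant safety controller stuck=occurs, Lower fieldbus link trips=not, Watchdog degraded=not → at least one input occurs → occurs.
Controller stage fails [AND]: Left e-stop relay malfunctions=occurs, Feedback branch inoperative=occurs, Standby motor malfunctions=not, #3 limit switch is down=occurs → not all inputs occur → does not occur.
Servo loop unavailable [AND]: Auxiliary joint encoder is inoperative=occurs, Lower brake stuck=not → not all inputs occur → does not occur.
E-stop path down [AND]: Servo loop unavailable=not, B resolver 2 lost=occurs, North servo drive 2 failed=occurs → not all inputs occur → does not occur.
Robot arm uncommanded motion [OR]: Safety interlock fails=not, Controller stage fails=not, E-stop path down=not, Left e-stop relay 2 failed=not → no input occurs → does not occur.

No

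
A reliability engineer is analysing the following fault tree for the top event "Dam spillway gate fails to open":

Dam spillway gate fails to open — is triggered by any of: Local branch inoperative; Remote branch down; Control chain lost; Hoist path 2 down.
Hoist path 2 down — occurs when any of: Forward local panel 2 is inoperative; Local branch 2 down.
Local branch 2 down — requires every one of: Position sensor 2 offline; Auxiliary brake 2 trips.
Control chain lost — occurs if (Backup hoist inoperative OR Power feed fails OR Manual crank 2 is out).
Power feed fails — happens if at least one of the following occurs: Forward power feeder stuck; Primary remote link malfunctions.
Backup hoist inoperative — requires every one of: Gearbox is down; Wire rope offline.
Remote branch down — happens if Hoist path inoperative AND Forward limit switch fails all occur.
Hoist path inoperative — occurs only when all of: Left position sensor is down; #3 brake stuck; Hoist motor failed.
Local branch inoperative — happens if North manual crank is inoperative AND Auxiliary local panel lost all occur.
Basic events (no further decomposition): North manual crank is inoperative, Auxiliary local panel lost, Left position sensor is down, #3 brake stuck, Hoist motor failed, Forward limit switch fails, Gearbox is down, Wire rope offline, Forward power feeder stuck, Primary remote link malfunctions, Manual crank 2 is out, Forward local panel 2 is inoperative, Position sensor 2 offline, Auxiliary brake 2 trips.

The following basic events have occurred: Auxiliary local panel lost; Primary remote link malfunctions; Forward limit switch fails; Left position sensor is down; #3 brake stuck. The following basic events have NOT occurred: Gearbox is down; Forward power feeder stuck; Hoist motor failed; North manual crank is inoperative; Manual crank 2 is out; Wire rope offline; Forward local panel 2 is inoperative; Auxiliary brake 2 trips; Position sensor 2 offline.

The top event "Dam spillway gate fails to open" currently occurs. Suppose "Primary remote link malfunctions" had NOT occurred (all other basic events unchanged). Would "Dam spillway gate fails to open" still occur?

Counterfactual: set "Primary remote link malfunctions" to not occurred.
Local branch inoperative [AND]: North manual crank is inoperative=not, Auxiliary local panel lost=occurs → not all inputs occur → does not occur.
Hoist path inoperative [AND]: Left position sensor is down=occurs, #3 brake stuck=occurs, Hoist motor failed=not → not all inputs occur → does not occur.
Remote branch down [AND]: Hoist path inoperative=not, Forward limit switch fails=occurs → not all inputs occur → does not occur.
Backup hoist inoperative [AND]: Gearbox is down=not, Wire rope offline=not → not all inputs occur → does not occur.
Power feed fails [OR]: Forward power feeder stuck=not, Primary remote link malfunctions=not → no input occurs → does not occur.
Control chain lost [OR]: Backup hoist inoperative=not, Power feed fails=not, Manual crank 2 is out=not → no input occurs → does not occur.
Local branch 2 down [AND]: Position sensor 2 offline=not, Auxiliary brake 2 trips=not → not all inputs occur → does not occur.
Hoist path 2 down [OR]: Forward local panel 2 is inoperative=not, Local branch 2 down=not → no input occurs → does not occur.
Dam spillway gate fails to open [OR]: Local branch inoperative=not, Remote branch down=not, Control chain lost=not, Hoist path 2 down=not → no input occurs → does not occur.

No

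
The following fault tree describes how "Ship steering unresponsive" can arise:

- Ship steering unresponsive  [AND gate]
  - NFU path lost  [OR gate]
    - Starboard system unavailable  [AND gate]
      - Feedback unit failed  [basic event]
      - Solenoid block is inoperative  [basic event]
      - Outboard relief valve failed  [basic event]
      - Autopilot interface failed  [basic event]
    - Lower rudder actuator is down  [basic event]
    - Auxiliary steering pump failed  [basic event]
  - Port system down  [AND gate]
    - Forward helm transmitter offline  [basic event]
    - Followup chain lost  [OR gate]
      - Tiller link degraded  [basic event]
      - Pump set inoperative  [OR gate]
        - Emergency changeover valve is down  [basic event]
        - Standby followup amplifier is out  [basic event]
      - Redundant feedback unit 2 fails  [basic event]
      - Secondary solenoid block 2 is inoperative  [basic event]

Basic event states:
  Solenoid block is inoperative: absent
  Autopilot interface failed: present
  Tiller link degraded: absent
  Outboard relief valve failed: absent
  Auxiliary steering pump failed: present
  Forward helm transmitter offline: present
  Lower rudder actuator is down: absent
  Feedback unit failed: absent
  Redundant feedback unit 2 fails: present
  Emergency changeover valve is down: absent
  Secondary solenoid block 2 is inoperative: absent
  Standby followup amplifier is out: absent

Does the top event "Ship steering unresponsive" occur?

Yes

Starboard system unavailable [AND]: Feedback unit failed=not, Solenoid block is inoperative=not, Outboard relief valve failed=not, Autopilot interface failed=occurs → not all inputs occur → does not occur.
NFU path lost [OR]: Starboard system unavailable=not, Lower rudder actuator is down=not, Auxiliary steering pump failed=occurs → at least one input occurs → occurs.
Pump set inoperative [OR]: Emergency changeover valve is down=not, Standby followup amplifier is out=not → no input occurs → does not occur.
Followup chain lost [OR]: Tiller link degraded=not, Pump set inoperative=not, Redundant feedback unit 2 fails=occurs, Secondary solenoid block 2 is inoperative=not → at least one input occurs → occurs.
Port system down [AND]: Forward helm transmitter offline=occurs, Followup chain lost=occurs → all inputs occur → occurs.
Ship steering unresponsive [AND]: NFU path lost=occurs, Port system down=occurs → all inputs occur → occurs.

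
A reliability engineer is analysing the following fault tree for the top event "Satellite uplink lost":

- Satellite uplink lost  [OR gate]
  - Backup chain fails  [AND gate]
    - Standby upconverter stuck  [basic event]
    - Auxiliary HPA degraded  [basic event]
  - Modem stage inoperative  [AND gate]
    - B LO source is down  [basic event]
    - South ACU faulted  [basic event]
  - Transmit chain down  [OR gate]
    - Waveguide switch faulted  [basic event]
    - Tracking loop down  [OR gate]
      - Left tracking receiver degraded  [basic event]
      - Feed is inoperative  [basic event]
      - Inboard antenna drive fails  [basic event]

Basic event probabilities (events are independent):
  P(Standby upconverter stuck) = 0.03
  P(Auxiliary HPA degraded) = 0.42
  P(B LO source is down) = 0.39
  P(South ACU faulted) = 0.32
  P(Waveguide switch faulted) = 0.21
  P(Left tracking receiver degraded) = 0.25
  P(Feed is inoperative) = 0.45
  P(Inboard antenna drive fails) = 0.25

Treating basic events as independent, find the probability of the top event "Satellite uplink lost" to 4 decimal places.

P(Backup chain fails) [AND] = 0.03 × 0.42 = 0.012600
P(Modem stage inoperative) [AND] = 0.39 × 0.32 = 0.124800
P(Tracking loop down) [OR] = 1 − (1−0.25) × (1−0.45) × (1−0.25) = 0.690625
P(Transmit chain down) [OR] = 1 − (1−0.21) × (1−0.690625) = 0.755594
P(Satellite uplink lost) [OR] = 1 − (1−0.012600) × (1−0.124800) × (1−0.755594) = 0.788791
Rounded to 4 decimal places: P(Satellite uplink lost) ≈ 0.7888.

0.7888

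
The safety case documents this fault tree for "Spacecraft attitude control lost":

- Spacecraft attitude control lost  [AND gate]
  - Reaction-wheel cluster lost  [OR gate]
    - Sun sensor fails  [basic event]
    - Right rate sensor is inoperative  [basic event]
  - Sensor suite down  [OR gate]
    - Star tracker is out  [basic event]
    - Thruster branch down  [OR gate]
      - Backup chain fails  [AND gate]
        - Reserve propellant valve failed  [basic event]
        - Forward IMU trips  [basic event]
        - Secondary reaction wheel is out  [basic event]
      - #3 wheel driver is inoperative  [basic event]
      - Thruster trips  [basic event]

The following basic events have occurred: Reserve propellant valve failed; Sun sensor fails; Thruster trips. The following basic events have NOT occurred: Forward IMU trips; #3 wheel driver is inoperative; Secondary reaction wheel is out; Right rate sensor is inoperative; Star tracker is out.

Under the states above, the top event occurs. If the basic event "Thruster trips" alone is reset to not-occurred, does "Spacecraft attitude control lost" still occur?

Counterfactual: set "Thruster trips" to not occurred.
Reaction-wheel cluster lost [OR]: Sun sensor fails=occurs, Right rate sensor is inoperative=not → at least one input occurs → occurs.
Backup chain fails [AND]: Reserve propellant valve failed=occurs, Forward IMU trips=not, Secondary reaction wheel is out=not → not all inputs occur → does not occur.
Thruster branch down [OR]: Backup chain fails=not, #3 wheel driver is inoperative=not, Thruster trips=not → no input occurs → does not occur.
Sensor suite down [OR]: Star tracker is out=not, Thruster branch down=not → no input occurs → does not occur.
Spacecraft attitude control lost [AND]: Reaction-wheel cluster lost=occurs, Sensor suite down=not → not all inputs occur → does not occur.

No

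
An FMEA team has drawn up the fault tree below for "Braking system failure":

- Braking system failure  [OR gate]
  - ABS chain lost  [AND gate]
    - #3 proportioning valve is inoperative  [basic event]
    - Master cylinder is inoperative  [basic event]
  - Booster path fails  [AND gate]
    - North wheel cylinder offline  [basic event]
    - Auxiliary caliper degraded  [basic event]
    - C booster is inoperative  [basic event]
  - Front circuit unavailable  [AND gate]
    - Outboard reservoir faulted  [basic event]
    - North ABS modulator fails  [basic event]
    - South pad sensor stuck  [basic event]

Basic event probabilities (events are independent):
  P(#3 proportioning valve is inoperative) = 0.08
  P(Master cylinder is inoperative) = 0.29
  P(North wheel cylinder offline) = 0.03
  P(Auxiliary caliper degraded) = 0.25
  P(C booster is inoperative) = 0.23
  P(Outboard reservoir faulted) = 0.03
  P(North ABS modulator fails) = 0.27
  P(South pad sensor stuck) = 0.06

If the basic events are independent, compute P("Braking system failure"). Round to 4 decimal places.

0.0254

P(ABS chain lost) [AND] = 0.08 × 0.29 = 0.023200
P(Booster path fails) [AND] = 0.03 × 0.25 × 0.23 = 0.001725
P(Front circuit unavailable) [AND] = 0.03 × 0.27 × 0.06 = 0.000486
P(Braking system failure) [OR] = 1 − (1−0.023200) × (1−0.001725) × (1−0.000486) = 0.025359
Rounded to 4 decimal places: P(Braking system failure) ≈ 0.0254.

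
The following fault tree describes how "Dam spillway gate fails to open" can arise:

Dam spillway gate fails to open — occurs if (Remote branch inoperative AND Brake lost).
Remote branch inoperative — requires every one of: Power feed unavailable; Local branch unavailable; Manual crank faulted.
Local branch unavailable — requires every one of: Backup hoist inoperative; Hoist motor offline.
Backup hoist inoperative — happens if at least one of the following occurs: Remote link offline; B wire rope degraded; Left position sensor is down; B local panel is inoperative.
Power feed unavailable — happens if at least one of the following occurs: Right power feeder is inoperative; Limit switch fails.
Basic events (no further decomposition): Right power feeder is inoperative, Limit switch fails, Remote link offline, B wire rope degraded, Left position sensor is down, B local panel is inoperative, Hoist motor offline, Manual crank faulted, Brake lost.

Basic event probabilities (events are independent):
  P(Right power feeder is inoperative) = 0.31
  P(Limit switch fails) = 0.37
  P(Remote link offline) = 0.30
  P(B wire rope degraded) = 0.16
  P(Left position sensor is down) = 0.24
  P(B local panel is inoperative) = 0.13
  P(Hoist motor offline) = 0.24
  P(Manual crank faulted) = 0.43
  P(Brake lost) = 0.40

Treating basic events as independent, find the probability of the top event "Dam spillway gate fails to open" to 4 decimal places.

P(Power feed unavailable) [OR] = 1 − (1−0.31) × (1−0.37) = 0.565300
P(Backup hoist inoperative) [OR] = 1 − (1−0.30) × (1−0.16) × (1−0.24) × (1−0.13) = 0.611214
P(Local branch unavailable) [AND] = 0.611214 × 0.24 = 0.146691
P(Remote branch inoperative) [AND] = 0.565300 × 0.146691 × 0.43 = 0.035658
P(Dam spillway gate fails to open) [AND] = 0.035658 × 0.40 = 0.014263
Rounded to 4 decimal places: P(Dam spillway gate fails to open) ≈ 0.0143.

0.0143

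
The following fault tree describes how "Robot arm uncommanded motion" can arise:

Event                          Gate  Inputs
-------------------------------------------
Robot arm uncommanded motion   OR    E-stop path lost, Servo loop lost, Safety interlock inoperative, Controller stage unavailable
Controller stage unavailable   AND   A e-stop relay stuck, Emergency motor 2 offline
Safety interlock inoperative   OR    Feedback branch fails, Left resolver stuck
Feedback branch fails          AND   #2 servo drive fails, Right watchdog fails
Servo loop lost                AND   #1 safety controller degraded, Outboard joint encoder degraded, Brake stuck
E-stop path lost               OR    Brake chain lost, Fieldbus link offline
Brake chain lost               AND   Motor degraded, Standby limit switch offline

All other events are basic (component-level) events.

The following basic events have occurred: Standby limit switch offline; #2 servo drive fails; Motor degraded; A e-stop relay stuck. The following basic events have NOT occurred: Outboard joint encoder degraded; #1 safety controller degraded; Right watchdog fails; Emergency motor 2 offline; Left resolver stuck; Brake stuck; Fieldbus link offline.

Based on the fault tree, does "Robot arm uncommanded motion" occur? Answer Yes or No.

Brake chain lost [AND]: Motor degraded=occurs, Standby limit switch offline=occurs → all inputs occur → occurs.
E-stop path lost [OR]: Brake chain lost=occurs, Fieldbus link offline=not → at least one input occurs → occurs.
Servo loop lost [AND]: #1 safety controller degraded=not, Outboard joint encoder degraded=not, Brake stuck=not → not all inputs occur → does not occur.
Feedback branch fails [AND]: #2 servo drive fails=occurs, Right watchdog fails=not → not all inputs occur → does not occur.
Safety interlock inoperative [OR]: Feedback branch fails=not, Left resolver stuck=not → no input occurs → does not occur.
Controller stage unavailable [AND]: A e-stop relay stuck=occurs, Emergency motor 2 offline=not → not all inputs occur → does not occur.
Robot arm uncommanded motion [OR]: E-stop path lost=occurs, Servo loop lost=not, Safety interlock inoperative=not, Controller stage unavailable=not → at least one input occurs → occurs.

Yes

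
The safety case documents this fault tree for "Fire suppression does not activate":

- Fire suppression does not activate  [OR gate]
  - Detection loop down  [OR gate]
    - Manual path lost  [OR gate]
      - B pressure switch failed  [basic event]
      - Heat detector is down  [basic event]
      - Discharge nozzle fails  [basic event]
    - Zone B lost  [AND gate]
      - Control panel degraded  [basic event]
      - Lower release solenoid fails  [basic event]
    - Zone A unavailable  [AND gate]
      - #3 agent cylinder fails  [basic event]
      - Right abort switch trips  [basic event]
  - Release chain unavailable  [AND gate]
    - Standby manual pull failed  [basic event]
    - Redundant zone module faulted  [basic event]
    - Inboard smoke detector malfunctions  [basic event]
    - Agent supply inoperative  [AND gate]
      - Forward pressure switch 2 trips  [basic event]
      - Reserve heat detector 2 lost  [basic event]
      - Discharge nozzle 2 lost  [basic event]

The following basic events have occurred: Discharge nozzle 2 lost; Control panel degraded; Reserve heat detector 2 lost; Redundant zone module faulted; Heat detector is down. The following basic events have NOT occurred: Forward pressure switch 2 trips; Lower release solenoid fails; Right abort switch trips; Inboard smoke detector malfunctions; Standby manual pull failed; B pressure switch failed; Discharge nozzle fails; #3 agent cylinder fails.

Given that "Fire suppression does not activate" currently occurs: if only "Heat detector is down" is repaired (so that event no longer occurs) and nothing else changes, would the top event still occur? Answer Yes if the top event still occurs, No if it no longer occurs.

Counterfactual: set "Heat detector is down" to not occurred.
Manual path lost [OR]: B pressure switch failed=not, Heat detector is down=not, Discharge nozzle fails=not → no input occurs → does not occur.
Zone B lost [AND]: Control panel degraded=occurs, Lower release solenoid fails=not → not all inputs occur → does not occur.
Zone A unavailable [AND]: #3 agent cylinder fails=not, Right abort switch trips=not → not all inputs occur → does not occur.
Detection loop down [OR]: Manual path lost=not, Zone B lost=not, Zone A unavailable=not → no input occurs → does not occur.
Agent supply inoperative [AND]: Forward pressure switch 2 trips=not, Reserve heat detector 2 lost=occurs, Discharge nozzle 2 lost=occurs → not all inputs occur → does not occur.
Release chain unavailable [AND]: Standby manual pull failed=not, Redundant zone module faulted=occurs, Inboard smoke detector malfunctions=not, Agent supply inoperative=not → not all inputs occur → does not occur.
Fire suppression does not activate [OR]: Detection loop down=not, Release chain unavailable=not → no input occurs → does not occur.

No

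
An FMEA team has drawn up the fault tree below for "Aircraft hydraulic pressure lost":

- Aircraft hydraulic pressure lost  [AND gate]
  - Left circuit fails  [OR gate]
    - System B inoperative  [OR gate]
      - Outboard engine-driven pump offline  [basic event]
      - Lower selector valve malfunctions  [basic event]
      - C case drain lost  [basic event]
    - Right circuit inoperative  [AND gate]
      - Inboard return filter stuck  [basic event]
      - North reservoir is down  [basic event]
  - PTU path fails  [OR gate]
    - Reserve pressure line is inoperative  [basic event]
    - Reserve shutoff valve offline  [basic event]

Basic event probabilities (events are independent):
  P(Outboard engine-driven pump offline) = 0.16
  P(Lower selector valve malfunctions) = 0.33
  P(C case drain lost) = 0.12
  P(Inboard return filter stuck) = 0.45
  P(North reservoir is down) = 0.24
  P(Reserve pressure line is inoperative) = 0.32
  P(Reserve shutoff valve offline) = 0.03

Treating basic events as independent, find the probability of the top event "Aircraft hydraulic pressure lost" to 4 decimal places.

0.1900

P(System B inoperative) [OR] = 1 − (1−0.16) × (1−0.33) × (1−0.12) = 0.504736
P(Right circuit inoperative) [AND] = 0.45 × 0.24 = 0.108000
P(Left circuit fails) [OR] = 1 − (1−0.504736) × (1−0.108000) = 0.558225
P(PTU path fails) [OR] = 1 − (1−0.32) × (1−0.03) = 0.340400
P(Aircraft hydraulic pressure lost) [AND] = 0.558225 × 0.340400 = 0.190020
Rounded to 4 decimal places: P(Aircraft hydraulic pressure lost) ≈ 0.1900.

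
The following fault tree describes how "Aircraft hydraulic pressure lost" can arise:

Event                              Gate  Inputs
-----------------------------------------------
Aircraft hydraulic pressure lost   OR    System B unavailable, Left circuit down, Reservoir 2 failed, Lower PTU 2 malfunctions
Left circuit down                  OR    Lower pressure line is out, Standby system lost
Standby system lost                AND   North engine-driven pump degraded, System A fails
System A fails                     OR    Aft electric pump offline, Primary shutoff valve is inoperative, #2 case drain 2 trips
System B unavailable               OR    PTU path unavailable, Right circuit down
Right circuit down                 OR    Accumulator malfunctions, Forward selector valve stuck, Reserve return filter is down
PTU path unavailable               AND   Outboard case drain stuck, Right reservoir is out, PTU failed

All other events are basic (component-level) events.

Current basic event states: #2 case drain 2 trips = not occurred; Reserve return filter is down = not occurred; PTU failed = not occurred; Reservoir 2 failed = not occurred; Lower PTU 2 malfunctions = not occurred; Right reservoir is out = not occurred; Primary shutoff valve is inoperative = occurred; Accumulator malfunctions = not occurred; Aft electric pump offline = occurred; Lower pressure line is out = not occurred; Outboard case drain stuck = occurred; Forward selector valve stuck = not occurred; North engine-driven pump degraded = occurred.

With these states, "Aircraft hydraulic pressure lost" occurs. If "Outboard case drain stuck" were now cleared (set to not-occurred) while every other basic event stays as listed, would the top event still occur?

Yes

Counterfactual: set "Outboard case drain stuck" to not occurred.
PTU path unavailable [AND]: Outboard case drain stuck=not, Right reservoir is out=not, PTU failed=not → not all inputs occur → does not occur.
Right circuit down [OR]: Accumulator malfunctions=not, Forward selector valve stuck=not, Reserve return filter is down=not → no input occurs → does not occur.
System B unavailable [OR]: PTU path unavailable=not, Right circuit down=not → no input occurs → does not occur.
System A fails [OR]: Aft electric pump offline=occurs, Primary shutoff valve is inoperative=occurs, #2 case drain 2 trips=not → at least one input occurs → occurs.
Standby system lost [AND]: North engine-driven pump degraded=occurs, System A fails=occurs → all inputs occur → occurs.
Left circuit down [OR]: Lower pressure line is out=not, Standby system lost=occurs → at least one input occurs → occurs.
Aircraft hydraulic pressure lost [OR]: System B unavailable=not, Left circuit down=occurs, Reservoir 2 failed=not, Lower PTU 2 malfunctions=not → at least one input occurs → occurs.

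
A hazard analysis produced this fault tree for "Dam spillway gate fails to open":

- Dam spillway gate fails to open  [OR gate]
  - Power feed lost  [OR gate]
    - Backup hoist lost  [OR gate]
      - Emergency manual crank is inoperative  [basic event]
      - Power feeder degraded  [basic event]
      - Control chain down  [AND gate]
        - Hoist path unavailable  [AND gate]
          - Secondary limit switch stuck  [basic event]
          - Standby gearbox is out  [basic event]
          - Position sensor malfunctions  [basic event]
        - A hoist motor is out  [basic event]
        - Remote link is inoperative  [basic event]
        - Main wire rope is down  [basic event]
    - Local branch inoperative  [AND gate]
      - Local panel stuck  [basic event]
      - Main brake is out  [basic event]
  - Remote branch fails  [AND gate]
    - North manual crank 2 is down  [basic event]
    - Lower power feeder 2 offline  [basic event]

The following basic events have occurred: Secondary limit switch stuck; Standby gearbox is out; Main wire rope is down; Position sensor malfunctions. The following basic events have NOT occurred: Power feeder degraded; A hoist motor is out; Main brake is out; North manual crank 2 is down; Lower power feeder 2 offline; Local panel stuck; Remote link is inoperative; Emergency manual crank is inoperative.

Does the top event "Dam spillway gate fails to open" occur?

No

Hoist path unavailable [AND]: Secondary limit switch stuck=occurs, Standby gearbox is out=occurs, Position sensor malfunctions=occurs → all inputs occur → occurs.
Control chain down [AND]: Hoist path unavailable=occurs, A hoist motor is out=not, Remote link is inoperative=not, Main wire rope is down=occurs → not all inputs occur → does not occur.
Backup hoist lost [OR]: Emergency manual crank is inoperative=not, Power feeder degraded=not, Control chain down=not → no input occurs → does not occur.
Local branch inoperative [AND]: Local panel stuck=not, Main brake is out=not → not all inputs occur → does not occur.
Power feed lost [OR]: Backup hoist lost=not, Local branch inoperative=not → no input occurs → does not occur.
Remote branch fails [AND]: North manual crank 2 is down=not, Lower power feeder 2 offline=not → not all inputs occur → does not occur.
Dam spillway gate fails to open [OR]: Power feed lost=not, Remote branch fails=not → no input occurs → does not occur.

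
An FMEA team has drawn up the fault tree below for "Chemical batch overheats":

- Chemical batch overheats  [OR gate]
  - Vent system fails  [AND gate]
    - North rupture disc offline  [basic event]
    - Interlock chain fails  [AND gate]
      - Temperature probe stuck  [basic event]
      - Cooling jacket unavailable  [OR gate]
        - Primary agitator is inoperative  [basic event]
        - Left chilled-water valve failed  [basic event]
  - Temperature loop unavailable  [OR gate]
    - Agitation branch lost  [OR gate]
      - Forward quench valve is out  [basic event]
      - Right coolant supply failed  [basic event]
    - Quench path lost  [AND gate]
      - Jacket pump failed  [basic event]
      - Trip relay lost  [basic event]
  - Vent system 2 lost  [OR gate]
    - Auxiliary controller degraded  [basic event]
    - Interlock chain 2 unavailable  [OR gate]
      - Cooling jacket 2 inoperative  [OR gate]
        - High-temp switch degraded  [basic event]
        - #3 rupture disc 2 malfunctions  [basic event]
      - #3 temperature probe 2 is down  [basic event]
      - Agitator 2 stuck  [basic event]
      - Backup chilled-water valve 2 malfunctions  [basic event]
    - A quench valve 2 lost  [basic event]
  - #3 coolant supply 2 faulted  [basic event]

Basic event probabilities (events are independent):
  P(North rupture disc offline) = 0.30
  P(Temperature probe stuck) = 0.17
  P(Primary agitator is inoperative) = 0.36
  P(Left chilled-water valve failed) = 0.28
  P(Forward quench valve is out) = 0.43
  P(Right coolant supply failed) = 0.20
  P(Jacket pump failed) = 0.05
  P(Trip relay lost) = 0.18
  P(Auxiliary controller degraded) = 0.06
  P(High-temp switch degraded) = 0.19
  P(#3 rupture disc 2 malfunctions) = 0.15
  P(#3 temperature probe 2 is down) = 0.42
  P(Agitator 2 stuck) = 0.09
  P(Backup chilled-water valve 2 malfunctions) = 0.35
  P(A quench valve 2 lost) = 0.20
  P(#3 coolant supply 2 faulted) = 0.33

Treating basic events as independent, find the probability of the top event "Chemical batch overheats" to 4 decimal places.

P(Cooling jacket unavailable) [OR] = 1 − (1−0.36) × (1−0.28) = 0.539200
P(Interlock chain fails) [AND] = 0.17 × 0.539200 = 0.091664
P(Vent system fails) [AND] = 0.30 × 0.091664 = 0.027499
P(Agitation branch lost) [OR] = 1 − (1−0.43) × (1−0.20) = 0.544000
P(Quench path lost) [AND] = 0.05 × 0.18 = 0.009000
P(Temperature loop unavailable) [OR] = 1 − (1−0.544000) × (1−0.009000) = 0.548104
P(Cooling jacket 2 inoperative) [OR] = 1 − (1−0.19) × (1−0.15) = 0.311500
P(Interlock chain 2 unavailable) [OR] = 1 − (1−0.311500) × (1−0.42) × (1−0.09) × (1−0.35) = 0.763796
P(Vent system 2 lost) [OR] = 1 − (1−0.06) × (1−0.763796) × (1−0.20) = 0.822375
P(Chemical batch overheats) [OR] = 1 − (1−0.027499) × (1−0.548104) × (1−0.822375) × (1−0.33) = 0.947699
Rounded to 4 decimal places: P(Chemical batch overheats) ≈ 0.9477.

0.9477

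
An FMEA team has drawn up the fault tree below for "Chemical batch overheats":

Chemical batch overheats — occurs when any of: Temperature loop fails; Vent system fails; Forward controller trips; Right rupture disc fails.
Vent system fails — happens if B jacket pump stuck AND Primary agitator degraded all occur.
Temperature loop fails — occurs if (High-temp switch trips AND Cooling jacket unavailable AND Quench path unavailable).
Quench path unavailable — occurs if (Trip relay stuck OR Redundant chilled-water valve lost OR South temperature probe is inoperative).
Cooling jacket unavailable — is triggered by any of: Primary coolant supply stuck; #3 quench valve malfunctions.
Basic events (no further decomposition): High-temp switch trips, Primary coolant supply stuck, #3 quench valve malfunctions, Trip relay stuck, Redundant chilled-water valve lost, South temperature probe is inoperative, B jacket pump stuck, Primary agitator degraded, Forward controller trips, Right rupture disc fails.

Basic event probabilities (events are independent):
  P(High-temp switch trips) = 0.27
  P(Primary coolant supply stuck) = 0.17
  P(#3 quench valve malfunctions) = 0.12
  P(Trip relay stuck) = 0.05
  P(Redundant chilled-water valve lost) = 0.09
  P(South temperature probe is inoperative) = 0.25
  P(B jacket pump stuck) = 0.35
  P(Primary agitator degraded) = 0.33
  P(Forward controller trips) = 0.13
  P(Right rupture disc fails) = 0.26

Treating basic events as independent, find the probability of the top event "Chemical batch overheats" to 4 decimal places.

0.4451

P(Cooling jacket unavailable) [OR] = 1 − (1−0.17) × (1−0.12) = 0.269600
P(Quench path unavailable) [OR] = 1 − (1−0.05) × (1−0.09) × (1−0.25) = 0.351625
P(Temperature loop fails) [AND] = 0.27 × 0.269600 × 0.351625 = 0.025595
P(Vent system fails) [AND] = 0.35 × 0.33 = 0.115500
P(Chemical batch overheats) [OR] = 1 − (1−0.025595) × (1−0.115500) × (1−0.13) × (1−0.26) = 0.445134
Rounded to 4 decimal places: P(Chemical batch overheats) ≈ 0.4451.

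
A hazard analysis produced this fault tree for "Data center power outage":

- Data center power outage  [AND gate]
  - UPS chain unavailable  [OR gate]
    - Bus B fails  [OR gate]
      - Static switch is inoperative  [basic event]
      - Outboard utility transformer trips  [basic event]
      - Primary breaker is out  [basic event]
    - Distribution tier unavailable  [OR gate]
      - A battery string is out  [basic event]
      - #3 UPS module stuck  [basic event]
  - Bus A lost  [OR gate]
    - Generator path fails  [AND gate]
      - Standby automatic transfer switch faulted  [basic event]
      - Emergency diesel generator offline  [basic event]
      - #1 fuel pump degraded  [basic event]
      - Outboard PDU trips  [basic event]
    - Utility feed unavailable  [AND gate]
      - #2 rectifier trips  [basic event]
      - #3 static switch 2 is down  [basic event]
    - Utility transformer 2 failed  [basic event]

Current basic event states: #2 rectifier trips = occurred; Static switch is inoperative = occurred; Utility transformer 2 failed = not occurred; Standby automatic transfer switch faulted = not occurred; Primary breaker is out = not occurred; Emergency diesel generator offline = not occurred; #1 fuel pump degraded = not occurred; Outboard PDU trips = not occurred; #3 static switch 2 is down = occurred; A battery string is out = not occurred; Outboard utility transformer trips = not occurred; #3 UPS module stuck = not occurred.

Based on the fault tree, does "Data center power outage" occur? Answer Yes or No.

Bus B fails [OR]: Static switch is inoperative=occurs, Outboard utility transformer trips=not, Primary breaker is out=not → at least one input occurs → occurs.
Distribution tier unavailable [OR]: A battery string is out=not, #3 UPS module stuck=not → no input occurs → does not occur.
UPS chain unavailable [OR]: Bus B fails=occurs, Distribution tier unavailable=not → at least one input occurs → occurs.
Generator path fails [AND]: Standby automatic transfer switch faulted=not, Emergency diesel generator offline=not, #1 fuel pump degraded=not, Outboard PDU trips=not → not all inputs occur → does not occur.
Utility feed unavailable [AND]: #2 rectifier trips=occurs, #3 static switch 2 is down=occurs → all inputs occur → occurs.
Bus A lost [OR]: Generator path fails=not, Utility feed unavailable=occurs, Utility transformer 2 failed=not → at least one input occurs → occurs.
Data center power outage [AND]: UPS chain unavailable=occurs, Bus A lost=occurs → all inputs occur → occurs.

Yes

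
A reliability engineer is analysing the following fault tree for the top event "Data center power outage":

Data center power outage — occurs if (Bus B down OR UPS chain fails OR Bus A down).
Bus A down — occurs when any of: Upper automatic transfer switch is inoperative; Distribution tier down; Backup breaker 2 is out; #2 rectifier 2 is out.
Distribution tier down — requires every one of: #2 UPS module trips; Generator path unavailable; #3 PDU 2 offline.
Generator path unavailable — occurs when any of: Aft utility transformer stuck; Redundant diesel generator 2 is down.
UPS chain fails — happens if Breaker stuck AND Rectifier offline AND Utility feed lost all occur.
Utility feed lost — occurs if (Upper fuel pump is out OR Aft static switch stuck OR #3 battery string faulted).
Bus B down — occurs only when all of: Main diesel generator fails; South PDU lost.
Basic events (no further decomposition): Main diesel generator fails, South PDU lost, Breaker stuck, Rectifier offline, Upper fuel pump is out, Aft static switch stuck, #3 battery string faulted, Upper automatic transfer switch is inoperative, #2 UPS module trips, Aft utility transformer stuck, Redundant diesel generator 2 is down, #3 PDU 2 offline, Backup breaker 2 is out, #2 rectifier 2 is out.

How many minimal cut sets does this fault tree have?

Bus B down [AND]: one cut set from each child combined → 1 × 1 = 1 cut set(s).
Utility feed lost [OR]: union of children's cut sets → 3 cut set(s).
UPS chain fails [AND]: one cut set from each child combined → 1 × 1 × 3 = 3 cut set(s).
Generator path unavailable [OR]: union of children's cut sets → 2 cut set(s).
Distribution tier down [AND]: one cut set from each child combined → 1 × 2 × 1 = 2 cut set(s).
Bus A down [OR]: union of children's cut sets → 5 cut set(s).
Data center power outage [OR]: union of children's cut sets → 9 cut set(s).
Minimal cut sets: {Main diesel generator fails, South PDU lost}; {Breaker stuck, Rectifier offline, Upper fuel pump is out}; {Aft static switch stuck, Breaker stuck, Rectifier offline}; {#3 battery string faulted, Breaker stuck, Rectifier offline}; {Upper automatic transfer switch is inoperative}; {#2 UPS module trips, #3 PDU 2 offline, Aft utility transformer stuck}; {#2 UPS module trips, #3 PDU 2 offline, Redundant diesel generator 2 is down}; {Backup breaker 2 is out}; {#2 rectifier 2 is out}.

9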